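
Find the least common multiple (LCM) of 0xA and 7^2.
Convert 0xA (hexadecimal) → 10 (decimal)
Convert 7^2 (power) → 49 (decimal)
Compute lcm(10, 49) = 490
490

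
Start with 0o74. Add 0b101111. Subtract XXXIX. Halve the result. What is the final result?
Convert 0o74 (octal) → 7×8 + 4 = 60 (decimal)
Start: 60
Convert 0b101111 (binary) → 32 + 8 + 4 + 2 + 1 = 47 (decimal)
60 + 47 = 107
Convert XXXIX (Roman numeral) → 10 + 10 + 10 + 9 = 39 (decimal)
107 - 39 = 68
68 ÷ 2 = 34
34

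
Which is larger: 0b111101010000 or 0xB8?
Convert 0b111101010000 (binary) → 2048 + 1024 + 512 + 256 + 64 + 16 = 3920 (decimal)
Convert 0xB8 (hexadecimal) → 11×16 + 8 = 184 (decimal)
Compare 3920 vs 184: larger = 3920
3920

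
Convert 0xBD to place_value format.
Convert 0xBD (hexadecimal) → 11×16 + 13 = 189 (decimal)
Convert 189 (decimal) → 189 = 1×100 + 8×10 + 9 → 1 hundred, 8 tens, 9 ones (place-value notation)
1 hundred, 8 tens, 9 ones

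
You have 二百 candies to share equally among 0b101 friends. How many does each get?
Convert 二百 (Chinese numeral) → 2×100 = 200 (decimal)
Convert 0b101 (binary) → 4 + 1 = 5 (decimal)
Compute 200 ÷ 5 = 40
40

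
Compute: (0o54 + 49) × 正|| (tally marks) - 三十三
Convert 0o54 (octal) → 5×8 + 4 = 44 (decimal)
Convert 正|| (tally marks) → 5 + 2 = 7 (decimal)
Convert 三十三 (Chinese numeral) → 3×10 + 3 = 33 (decimal)
Expression in decimal: (44 + 49) × 7 - 33
Parentheses first: 44 + 49 = 93
Multiply: 93 × 7 = 651
Subtract: 651 - 33 = 618
618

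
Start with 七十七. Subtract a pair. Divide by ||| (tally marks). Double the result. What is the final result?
Convert 七十七 (Chinese numeral) → 7×10 + 7 = 77 (decimal)
Start: 77
Convert a pair (colloquial) → 2 (decimal)
77 - 2 = 75
Convert ||| (tally marks) → 3 (decimal)
75 ÷ 3 = 25
25 × 2 = 50
50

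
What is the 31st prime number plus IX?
The 31st prime number = 127
Convert IX (Roman numeral) → 9 (decimal)
Compute 127 + 9 = 136
136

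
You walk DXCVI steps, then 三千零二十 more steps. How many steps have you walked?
Convert DXCVI (Roman numeral) → 500 + 90 + 5 + 1 = 596 (decimal)
Convert 三千零二十 (Chinese numeral) → 3×1000 + 2×10 = 3020 (decimal)
Compute 596 + 3020 = 3616
3616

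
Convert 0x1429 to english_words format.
Convert 0x1429 (hexadecimal) → 1×4096 + 4×256 + 2×16 + 9 = 5161 (decimal)
Convert 5161 (decimal) → 5161 = 5×1000 + 1×100 + 61 → five thousand one hundred sixty-one (English words)
five thousand one hundred sixty-one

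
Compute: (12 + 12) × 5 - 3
Parentheses first: 12 + 12 = 24
Multiply: 24 × 5 = 120
Subtract: 120 - 3 = 117
117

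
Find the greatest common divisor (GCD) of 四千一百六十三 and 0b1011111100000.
Convert 四千一百六十三 (Chinese numeral) → 4×1000 + 1×100 + 6×10 + 3 = 4163 (decimal)
Convert 0b1011111100000 (binary) → 4096 + 1024 + 512 + 256 + 128 + 64 + 32 = 6112 (decimal)
Compute gcd(4163, 6112) = 1
1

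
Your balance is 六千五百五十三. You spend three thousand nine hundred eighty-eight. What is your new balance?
Convert 六千五百五十三 (Chinese numeral) → 6×1000 + 5×100 + 5×10 + 3 = 6553 (decimal)
Convert three thousand nine hundred eighty-eight (English words) → 3×1000 + 9×100 + 88 = 3988 (decimal)
Compute 6553 - 3988 = 2565
2565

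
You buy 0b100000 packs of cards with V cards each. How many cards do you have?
Convert V (Roman numeral) → 5 (decimal)
Convert 0b100000 (binary) → 32 (decimal)
Compute 5 × 32 = 160
160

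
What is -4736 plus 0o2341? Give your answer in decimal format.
Convert 0o2341 (octal) → 2×512 + 3×64 + 4×8 + 1 = 1249 (decimal)
Compute -4736 + 1249 = -3487
-3487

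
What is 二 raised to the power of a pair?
Convert 二 (Chinese numeral) → 2 (decimal)
Convert a pair (colloquial) → 2 (decimal)
Compute 2 ^ 2 = 4
4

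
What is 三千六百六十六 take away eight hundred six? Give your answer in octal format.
Convert 三千六百六十六 (Chinese numeral) → 3×1000 + 6×100 + 6×10 + 6 = 3666 (decimal)
Convert eight hundred six (English words) → 8×100 + 6 = 806 (decimal)
Compute 3666 - 806 = 2860
Convert 2860 (decimal) → 2860 = 5×512 + 4×64 + 5×8 + 4 → 0o5454 (octal)
0o5454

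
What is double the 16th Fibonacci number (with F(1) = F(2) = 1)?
The 16th Fibonacci number (with F(1) = F(2) = 1) = 987
Compute 987 × 2 = 1974
1974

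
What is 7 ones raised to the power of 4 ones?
Convert 7 ones (place-value notation) → 7 (decimal)
Convert 4 ones (place-value notation) → 4 (decimal)
Compute 7 ^ 4 = 2401
2401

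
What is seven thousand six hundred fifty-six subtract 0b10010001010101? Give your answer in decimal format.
Convert seven thousand six hundred fifty-six (English words) → 7×1000 + 6×100 + 56 = 7656 (decimal)
Convert 0b10010001010101 (binary) → 8192 + 1024 + 64 + 16 + 4 + 1 = 9301 (decimal)
Compute 7656 - 9301 = -1645
-1645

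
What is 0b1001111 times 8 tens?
Convert 0b1001111 (binary) → 64 + 8 + 4 + 2 + 1 = 79 (decimal)
Convert 8 tens (place-value notation) → 8×10 = 80 (decimal)
Compute 79 × 80 = 6320
6320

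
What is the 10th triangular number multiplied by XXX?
Convert the 10th triangular number (triangular index) → 10×11/2 = 55 (decimal)
Convert XXX (Roman numeral) → 10 + 10 + 10 = 30 (decimal)
Compute 55 × 30 = 1650
1650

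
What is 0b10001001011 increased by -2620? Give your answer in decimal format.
Convert 0b10001001011 (binary) → 1024 + 64 + 8 + 2 + 1 = 1099 (decimal)
Compute 1099 + -2620 = -1521
-1521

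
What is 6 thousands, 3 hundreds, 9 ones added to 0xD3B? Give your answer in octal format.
Convert 6 thousands, 3 hundreds, 9 ones (place-value notation) → 6×1000 + 3×100 + 9 = 6309 (decimal)
Convert 0xD3B (hexadecimal) → 13×256 + 3×16 + 11 = 3387 (decimal)
Compute 6309 + 3387 = 9696
Convert 9696 (decimal) → 9696 = 2×4096 + 2×512 + 7×64 + 4×8 → 0o22740 (octal)
0o22740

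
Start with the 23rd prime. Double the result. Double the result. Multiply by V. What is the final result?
Convert the 23rd prime (prime index) → 83 (decimal)
Start: 83
83 × 2 = 166
166 × 2 = 332
Convert V (Roman numeral) → 5 (decimal)
332 × 5 = 1660
1660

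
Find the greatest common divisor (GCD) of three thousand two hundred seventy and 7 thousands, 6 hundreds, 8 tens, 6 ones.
Convert three thousand two hundred seventy (English words) → 3×1000 + 2×100 + 70 = 3270 (decimal)
Convert 7 thousands, 6 hundreds, 8 tens, 6 ones (place-value notation) → 7×1000 + 6×100 + 8×10 + 6 = 7686 (decimal)
Compute gcd(3270, 7686) = 6
6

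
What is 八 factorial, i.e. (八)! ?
Convert 八 (Chinese numeral) → 8 (decimal)
Compute 8! = 40320
40320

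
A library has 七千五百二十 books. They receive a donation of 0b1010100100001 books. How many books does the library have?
Convert 七千五百二十 (Chinese numeral) → 7×1000 + 5×100 + 2×10 = 7520 (decimal)
Convert 0b1010100100001 (binary) → 4096 + 1024 + 256 + 32 + 1 = 5409 (decimal)
Compute 7520 + 5409 = 12929
12929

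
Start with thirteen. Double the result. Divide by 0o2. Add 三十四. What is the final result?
Convert thirteen (English words) → 13 (decimal)
Start: 13
13 × 2 = 26
Convert 0o2 (octal) → 2 (decimal)
26 ÷ 2 = 13
Convert 三十四 (Chinese numeral) → 3×10 + 4 = 34 (decimal)
13 + 34 = 47
47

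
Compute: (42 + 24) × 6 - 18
Parentheses first: 42 + 24 = 66
Multiply: 66 × 6 = 396
Subtract: 396 - 18 = 378
378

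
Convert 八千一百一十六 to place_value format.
Convert 八千一百一十六 (Chinese numeral) → 8×1000 + 1×100 + 1×10 + 6 = 8116 (decimal)
Convert 8116 (decimal) → 8116 = 8×1000 + 1×100 + 1×10 + 6 → 8 thousands, 1 hundred, 1 ten, 6 ones (place-value notation)
8 thousands, 1 hundred, 1 ten, 6 ones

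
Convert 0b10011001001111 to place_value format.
Convert 0b10011001001111 (binary) → 8192 + 1024 + 512 + 64 + 8 + 4 + 2 + 1 = 9807 (decimal)
Convert 9807 (decimal) → 9807 = 9×1000 + 8×100 + 7 → 9 thousands, 8 hundreds, 7 ones (place-value notation)
9 thousands, 8 hundreds, 7 ones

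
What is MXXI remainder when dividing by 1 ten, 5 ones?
Convert MXXI (Roman numeral) → 1000 + 10 + 10 + 1 = 1021 (decimal)
Convert 1 ten, 5 ones (place-value notation) → 1×10 + 5 = 15 (decimal)
Compute 1021 mod 15 = 1
1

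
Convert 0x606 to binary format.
Convert 0x606 (hexadecimal) → 6×256 + 6 = 1542 (decimal)
Convert 1542 (decimal) → 1542 = 1024 + 512 + 4 + 2 → 0b11000000110 (binary)
0b11000000110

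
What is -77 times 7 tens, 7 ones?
Convert 7 tens, 7 ones (place-value notation) → 7×10 + 7 = 77 (decimal)
Compute -77 × 77 = -5929
-5929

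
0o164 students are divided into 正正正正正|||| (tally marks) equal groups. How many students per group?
Convert 0o164 (octal) → 1×64 + 6×8 + 4 = 116 (decimal)
Convert 正正正正正|||| (tally marks) → 5 + 5 + 5 + 5 + 5 + 4 = 29 (decimal)
Compute 116 ÷ 29 = 4
4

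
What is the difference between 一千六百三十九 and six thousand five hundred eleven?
Convert 一千六百三十九 (Chinese numeral) → 1×1000 + 6×100 + 3×10 + 9 = 1639 (decimal)
Convert six thousand five hundred eleven (English words) → 6×1000 + 5×100 + 11 = 6511 (decimal)
Difference: |1639 - 6511| = 4872
4872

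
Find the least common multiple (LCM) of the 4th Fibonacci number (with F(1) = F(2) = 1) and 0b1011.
Convert the 4th Fibonacci number (with F(1) = F(2) = 1) (Fibonacci index) → 1, 1, 2, 3 → 3 (decimal)
Convert 0b1011 (binary) → 8 + 2 + 1 = 11 (decimal)
Compute lcm(3, 11) = 33
33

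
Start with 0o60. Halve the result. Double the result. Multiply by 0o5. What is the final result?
Convert 0o60 (octal) → 6×8 = 48 (decimal)
Start: 48
48 ÷ 2 = 24
24 × 2 = 48
Convert 0o5 (octal) → 5 (decimal)
48 × 5 = 240
240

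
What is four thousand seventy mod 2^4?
Convert four thousand seventy (English words) → 4×1000 + 70 = 4070 (decimal)
Convert 2^4 (power) → 16 (decimal)
Compute 4070 mod 16 = 6
6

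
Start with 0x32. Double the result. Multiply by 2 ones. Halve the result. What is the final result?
Convert 0x32 (hexadecimal) → 3×16 + 2 = 50 (decimal)
Start: 50
50 × 2 = 100
Convert 2 ones (place-value notation) → 2 (decimal)
100 × 2 = 200
200 ÷ 2 = 100
100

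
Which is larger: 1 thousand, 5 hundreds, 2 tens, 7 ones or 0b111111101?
Convert 1 thousand, 5 hundreds, 2 tens, 7 ones (place-value notation) → 1×1000 + 5×100 + 2×10 + 7 = 1527 (decimal)
Convert 0b111111101 (binary) → 256 + 128 + 64 + 32 + 16 + 8 + 4 + 1 = 509 (decimal)
Compare 1527 vs 509: larger = 1527
1527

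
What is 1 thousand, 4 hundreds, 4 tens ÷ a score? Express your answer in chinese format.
Convert 1 thousand, 4 hundreds, 4 tens (place-value notation) → 1×1000 + 4×100 + 4×10 = 1440 (decimal)
Convert a score (colloquial) → 20 (decimal)
Compute 1440 ÷ 20 = 72
Convert 72 (decimal) → 72 = 7×10 + 2 → 七十二 (Chinese numeral)
七十二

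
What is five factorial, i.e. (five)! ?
Convert five (English words) → 5 (decimal)
Compute 5! = 120
120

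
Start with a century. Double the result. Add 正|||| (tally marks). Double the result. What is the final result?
Convert a century (colloquial) → 100 (decimal)
Start: 100
100 × 2 = 200
Convert 正|||| (tally marks) → 5 + 4 = 9 (decimal)
200 + 9 = 209
209 × 2 = 418
418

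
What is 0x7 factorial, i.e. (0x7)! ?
Convert 0x7 (hexadecimal) → 7 (decimal)
Compute 7! = 5040
5040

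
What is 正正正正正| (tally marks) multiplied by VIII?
Convert 正正正正正| (tally marks) → 5 + 5 + 5 + 5 + 5 + 1 = 26 (decimal)
Convert VIII (Roman numeral) → 5 + 1 + 1 + 1 = 8 (decimal)
Compute 26 × 8 = 208
208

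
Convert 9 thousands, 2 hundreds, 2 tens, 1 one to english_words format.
Convert 9 thousands, 2 hundreds, 2 tens, 1 one (place-value notation) → 9×1000 + 2×100 + 2×10 + 1 = 9221 (decimal)
Convert 9221 (decimal) → 9221 = 9×1000 + 2×100 + 21 → nine thousand two hundred twenty-one (English words)
nine thousand two hundred twenty-one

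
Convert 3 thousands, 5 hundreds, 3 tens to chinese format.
Convert 3 thousands, 5 hundreds, 3 tens (place-value notation) → 3×1000 + 5×100 + 3×10 = 3530 (decimal)
Convert 3530 (decimal) → 3530 = 3×1000 + 5×100 + 3×10 → 三千五百三十 (Chinese numeral)
三千五百三十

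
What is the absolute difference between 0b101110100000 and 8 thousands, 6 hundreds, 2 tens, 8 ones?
Convert 0b101110100000 (binary) → 2048 + 512 + 256 + 128 + 32 = 2976 (decimal)
Convert 8 thousands, 6 hundreds, 2 tens, 8 ones (place-value notation) → 8×1000 + 6×100 + 2×10 + 8 = 8628 (decimal)
Compute |2976 - 8628| = 5652
5652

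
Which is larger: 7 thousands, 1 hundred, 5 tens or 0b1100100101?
Convert 7 thousands, 1 hundred, 5 tens (place-value notation) → 7×1000 + 1×100 + 5×10 = 7150 (decimal)
Convert 0b1100100101 (binary) → 512 + 256 + 32 + 4 + 1 = 805 (decimal)
Compare 7150 vs 805: larger = 7150
7150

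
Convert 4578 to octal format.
Convert 4578 (decimal) → 4578 = 1×4096 + 7×64 + 4×8 + 2 → 0o10742 (octal)
0o10742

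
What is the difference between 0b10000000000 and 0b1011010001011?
Convert 0b10000000000 (binary) → 1024 (decimal)
Convert 0b1011010001011 (binary) → 4096 + 1024 + 512 + 128 + 8 + 2 + 1 = 5771 (decimal)
Difference: |1024 - 5771| = 4747
4747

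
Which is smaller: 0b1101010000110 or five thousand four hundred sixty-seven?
Convert 0b1101010000110 (binary) → 4096 + 2048 + 512 + 128 + 4 + 2 = 6790 (decimal)
Convert five thousand four hundred sixty-seven (English words) → 5×1000 + 4×100 + 67 = 5467 (decimal)
Compare 6790 vs 5467: smaller = 5467
5467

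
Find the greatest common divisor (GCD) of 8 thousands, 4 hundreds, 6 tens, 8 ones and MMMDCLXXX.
Convert 8 thousands, 4 hundreds, 6 tens, 8 ones (place-value notation) → 8×1000 + 4×100 + 6×10 + 8 = 8468 (decimal)
Convert MMMDCLXXX (Roman numeral) → 1000 + 1000 + 1000 + 500 + 100 + 50 + 10 + 10 + 10 = 3680 (decimal)
Compute gcd(8468, 3680) = 4
4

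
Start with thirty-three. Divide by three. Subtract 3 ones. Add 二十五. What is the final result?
Convert thirty-three (English words) → 33 (decimal)
Start: 33
Convert three (English words) → 3 (decimal)
33 ÷ 3 = 11
Convert 3 ones (place-value notation) → 3 (decimal)
11 - 3 = 8
Convert 二十五 (Chinese numeral) → 2×10 + 5 = 25 (decimal)
8 + 25 = 33
33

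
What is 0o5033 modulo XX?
Convert 0o5033 (octal) → 5×512 + 3×8 + 3 = 2587 (decimal)
Convert XX (Roman numeral) → 10 + 10 = 20 (decimal)
Compute 2587 mod 20 = 7
7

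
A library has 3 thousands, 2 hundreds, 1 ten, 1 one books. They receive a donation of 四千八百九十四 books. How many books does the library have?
Convert 3 thousands, 2 hundreds, 1 ten, 1 one (place-value notation) → 3×1000 + 2×100 + 1×10 + 1 = 3211 (decimal)
Convert 四千八百九十四 (Chinese numeral) → 4×1000 + 8×100 + 9×10 + 4 = 4894 (decimal)
Compute 3211 + 4894 = 8105
8105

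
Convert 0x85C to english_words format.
Convert 0x85C (hexadecimal) → 8×256 + 5×16 + 12 = 2140 (decimal)
Convert 2140 (decimal) → 2140 = 2×1000 + 1×100 + 40 → two thousand one hundred forty (English words)
two thousand one hundred forty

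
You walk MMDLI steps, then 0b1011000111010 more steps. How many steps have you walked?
Convert MMDLI (Roman numeral) → 1000 + 1000 + 500 + 50 + 1 = 2551 (decimal)
Convert 0b1011000111010 (binary) → 4096 + 1024 + 512 + 32 + 16 + 8 + 2 = 5690 (decimal)
Compute 2551 + 5690 = 8241
8241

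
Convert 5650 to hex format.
Convert 5650 (decimal) → 5650 = 1×4096 + 6×256 + 1×16 + 2 → 0x1612 (hexadecimal)
0x1612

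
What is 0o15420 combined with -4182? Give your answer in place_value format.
Convert 0o15420 (octal) → 1×4096 + 5×512 + 4×64 + 2×8 = 6928 (decimal)
Compute 6928 + -4182 = 2746
Convert 2746 (decimal) → 2746 = 2×1000 + 7×100 + 4×10 + 6 → 2 thousands, 7 hundreds, 4 tens, 6 ones (place-value notation)
2 thousands, 7 hundreds, 4 tens, 6 ones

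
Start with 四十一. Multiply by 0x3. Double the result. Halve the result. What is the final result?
Convert 四十一 (Chinese numeral) → 4×10 + 1 = 41 (decimal)
Start: 41
Convert 0x3 (hexadecimal) → 3 (decimal)
41 × 3 = 123
123 × 2 = 246
246 ÷ 2 = 123
123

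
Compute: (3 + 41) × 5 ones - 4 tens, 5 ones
Convert 5 ones (place-value notation) → 5 (decimal)
Convert 4 tens, 5 ones (place-value notation) → 4×10 + 5 = 45 (decimal)
Expression in decimal: (3 + 41) × 5 - 45
Parentheses first: 3 + 41 = 44
Multiply: 44 × 5 = 220
Subtract: 220 - 45 = 175
175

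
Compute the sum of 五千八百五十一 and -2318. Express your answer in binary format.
Convert 五千八百五十一 (Chinese numeral) → 5×1000 + 8×100 + 5×10 + 1 = 5851 (decimal)
Compute 5851 + -2318 = 3533
Convert 3533 (decimal) → 3533 = 2048 + 1024 + 256 + 128 + 64 + 8 + 4 + 1 → 0b110111001101 (binary)
0b110111001101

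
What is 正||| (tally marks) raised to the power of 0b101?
Convert 正||| (tally marks) → 5 + 3 = 8 (decimal)
Convert 0b101 (binary) → 4 + 1 = 5 (decimal)
Compute 8 ^ 5 = 32768
32768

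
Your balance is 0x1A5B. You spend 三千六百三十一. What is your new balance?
Convert 0x1A5B (hexadecimal) → 1×4096 + 10×256 + 5×16 + 11 = 6747 (decimal)
Convert 三千六百三十一 (Chinese numeral) → 3×1000 + 6×100 + 3×10 + 1 = 3631 (decimal)
Compute 6747 - 3631 = 3116
3116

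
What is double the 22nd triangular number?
The 22nd triangular number = 22×23/2 = 253
Compute 253 × 2 = 506
506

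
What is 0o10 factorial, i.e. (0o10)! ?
Convert 0o10 (octal) → 1×8 = 8 (decimal)
Compute 8! = 40320
40320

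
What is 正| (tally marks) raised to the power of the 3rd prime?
Convert 正| (tally marks) → 5 + 1 = 6 (decimal)
Convert the 3rd prime (prime index) → 5 (decimal)
Compute 6 ^ 5 = 7776
7776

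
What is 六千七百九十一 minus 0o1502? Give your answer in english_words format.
Convert 六千七百九十一 (Chinese numeral) → 6×1000 + 7×100 + 9×10 + 1 = 6791 (decimal)
Convert 0o1502 (octal) → 1×512 + 5×64 + 2 = 834 (decimal)
Compute 6791 - 834 = 5957
Convert 5957 (decimal) → 5957 = 5×1000 + 9×100 + 57 → five thousand nine hundred fifty-seven (English words)
five thousand nine hundred fifty-seven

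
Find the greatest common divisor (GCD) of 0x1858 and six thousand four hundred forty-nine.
Convert 0x1858 (hexadecimal) → 1×4096 + 8×256 + 5×16 + 8 = 6232 (decimal)
Convert six thousand four hundred forty-nine (English words) → 6×1000 + 4×100 + 49 = 6449 (decimal)
Compute gcd(6232, 6449) = 1
1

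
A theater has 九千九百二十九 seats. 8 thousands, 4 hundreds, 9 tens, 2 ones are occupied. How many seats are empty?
Convert 九千九百二十九 (Chinese numeral) → 9×1000 + 9×100 + 2×10 + 9 = 9929 (decimal)
Convert 8 thousands, 4 hundreds, 9 tens, 2 ones (place-value notation) → 8×1000 + 4×100 + 9×10 + 2 = 8492 (decimal)
Compute 9929 - 8492 = 1437
1437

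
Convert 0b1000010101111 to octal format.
Convert 0b1000010101111 (binary) → 4096 + 128 + 32 + 8 + 4 + 2 + 1 = 4271 (decimal)
Convert 4271 (decimal) → 4271 = 1×4096 + 2×64 + 5×8 + 7 → 0o10257 (octal)
0o10257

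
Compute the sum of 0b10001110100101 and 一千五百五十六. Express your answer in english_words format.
Convert 0b10001110100101 (binary) → 8192 + 512 + 256 + 128 + 32 + 4 + 1 = 9125 (decimal)
Convert 一千五百五十六 (Chinese numeral) → 1×1000 + 5×100 + 5×10 + 6 = 1556 (decimal)
Compute 9125 + 1556 = 10681
Convert 10681 (decimal) → 10681 = 10×1000 + 6×100 + 81 → ten thousand six hundred eighty-one (English words)
ten thousand six hundred eighty-one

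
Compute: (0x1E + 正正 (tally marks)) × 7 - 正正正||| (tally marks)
Convert 0x1E (hexadecimal) → 1×16 + 14 = 30 (decimal)
Convert 正正 (tally marks) → 5 + 5 = 10 (decimal)
Convert 正正正||| (tally marks) → 5 + 5 + 5 + 3 = 18 (decimal)
Expression in decimal: (30 + 10) × 7 - 18
Parentheses first: 30 + 10 = 40
Multiply: 40 × 7 = 280
Subtract: 280 - 18 = 262
262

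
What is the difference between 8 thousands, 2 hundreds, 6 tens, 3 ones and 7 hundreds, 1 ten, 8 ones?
Convert 8 thousands, 2 hundreds, 6 tens, 3 ones (place-value notation) → 8×1000 + 2×100 + 6×10 + 3 = 8263 (decimal)
Convert 7 hundreds, 1 ten, 8 ones (place-value notation) → 7×100 + 1×10 + 8 = 718 (decimal)
Difference: |8263 - 718| = 7545
7545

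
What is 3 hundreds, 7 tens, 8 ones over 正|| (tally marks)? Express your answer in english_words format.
Convert 3 hundreds, 7 tens, 8 ones (place-value notation) → 3×100 + 7×10 + 8 = 378 (decimal)
Convert 正|| (tally marks) → 5 + 2 = 7 (decimal)
Compute 378 ÷ 7 = 54
Convert 54 (decimal) → fifty-four (English words)
fifty-four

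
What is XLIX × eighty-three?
Convert XLIX (Roman numeral) → 40 + 9 = 49 (decimal)
Convert eighty-three (English words) → 83 (decimal)
Compute 49 × 83 = 4067
4067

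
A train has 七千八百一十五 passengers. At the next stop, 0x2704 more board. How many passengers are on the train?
Convert 七千八百一十五 (Chinese numeral) → 7×1000 + 8×100 + 1×10 + 5 = 7815 (decimal)
Convert 0x2704 (hexadecimal) → 2×4096 + 7×256 + 4 = 9988 (decimal)
Compute 7815 + 9988 = 17803
17803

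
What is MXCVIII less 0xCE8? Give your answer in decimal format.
Convert MXCVIII (Roman numeral) → 1000 + 90 + 5 + 1 + 1 + 1 = 1098 (decimal)
Convert 0xCE8 (hexadecimal) → 12×256 + 14×16 + 8 = 3304 (decimal)
Compute 1098 - 3304 = -2206
-2206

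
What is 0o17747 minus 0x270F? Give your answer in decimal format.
Convert 0o17747 (octal) → 1×4096 + 7×512 + 7×64 + 4×8 + 7 = 8167 (decimal)
Convert 0x270F (hexadecimal) → 2×4096 + 7×256 + 15 = 9999 (decimal)
Compute 8167 - 9999 = -1832
-1832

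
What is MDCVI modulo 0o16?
Convert MDCVI (Roman numeral) → 1000 + 500 + 100 + 5 + 1 = 1606 (decimal)
Convert 0o16 (octal) → 1×8 + 6 = 14 (decimal)
Compute 1606 mod 14 = 10
10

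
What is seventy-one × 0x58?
Convert seventy-one (English words) → 71 (decimal)
Convert 0x58 (hexadecimal) → 5×16 + 8 = 88 (decimal)
Compute 71 × 88 = 6248
6248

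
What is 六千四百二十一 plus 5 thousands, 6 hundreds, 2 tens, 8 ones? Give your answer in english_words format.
Convert 六千四百二十一 (Chinese numeral) → 6×1000 + 4×100 + 2×10 + 1 = 6421 (decimal)
Convert 5 thousands, 6 hundreds, 2 tens, 8 ones (place-value notation) → 5×1000 + 6×100 + 2×10 + 8 = 5628 (decimal)
Compute 6421 + 5628 = 12049
Convert 12049 (decimal) → 12049 = 12×1000 + 49 → twelve thousand forty-nine (English words)
twelve thousand forty-nine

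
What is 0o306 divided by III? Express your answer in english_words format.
Convert 0o306 (octal) → 3×64 + 6 = 198 (decimal)
Convert III (Roman numeral) → 1 + 1 + 1 = 3 (decimal)
Compute 198 ÷ 3 = 66
Convert 66 (decimal) → sixty-six (English words)
sixty-six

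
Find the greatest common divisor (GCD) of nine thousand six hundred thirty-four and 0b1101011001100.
Convert nine thousand six hundred thirty-four (English words) → 9×1000 + 6×100 + 34 = 9634 (decimal)
Convert 0b1101011001100 (binary) → 4096 + 2048 + 512 + 128 + 64 + 8 + 4 = 6860 (decimal)
Compute gcd(9634, 6860) = 2
2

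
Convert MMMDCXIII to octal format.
Convert MMMDCXIII (Roman numeral) → 1000 + 1000 + 1000 + 500 + 100 + 10 + 1 + 1 + 1 = 3613 (decimal)
Convert 3613 (decimal) → 3613 = 7×512 + 3×8 + 5 → 0o7035 (octal)
0o7035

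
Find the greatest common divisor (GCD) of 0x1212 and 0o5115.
Convert 0x1212 (hexadecimal) → 1×4096 + 2×256 + 1×16 + 2 = 4626 (decimal)
Convert 0o5115 (octal) → 5×512 + 1×64 + 1×8 + 5 = 2637 (decimal)
Compute gcd(4626, 2637) = 9
9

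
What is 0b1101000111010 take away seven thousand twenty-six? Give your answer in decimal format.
Convert 0b1101000111010 (binary) → 4096 + 2048 + 512 + 32 + 16 + 8 + 2 = 6714 (decimal)
Convert seven thousand twenty-six (English words) → 7×1000 + 26 = 7026 (decimal)
Compute 6714 - 7026 = -312
-312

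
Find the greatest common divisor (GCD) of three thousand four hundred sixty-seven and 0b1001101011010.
Convert three thousand four hundred sixty-seven (English words) → 3×1000 + 4×100 + 67 = 3467 (decimal)
Convert 0b1001101011010 (binary) → 4096 + 512 + 256 + 64 + 16 + 8 + 2 = 4954 (decimal)
Compute gcd(3467, 4954) = 1
1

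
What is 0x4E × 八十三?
Convert 0x4E (hexadecimal) → 4×16 + 14 = 78 (decimal)
Convert 八十三 (Chinese numeral) → 8×10 + 3 = 83 (decimal)
Compute 78 × 83 = 6474
6474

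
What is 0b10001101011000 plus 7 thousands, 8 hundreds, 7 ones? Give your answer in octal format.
Convert 0b10001101011000 (binary) → 8192 + 512 + 256 + 64 + 16 + 8 = 9048 (decimal)
Convert 7 thousands, 8 hundreds, 7 ones (place-value notation) → 7×1000 + 8×100 + 7 = 7807 (decimal)
Compute 9048 + 7807 = 16855
Convert 16855 (decimal) → 16855 = 4×4096 + 7×64 + 2×8 + 7 → 0o40727 (octal)
0o40727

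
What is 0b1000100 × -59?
Convert 0b1000100 (binary) → 64 + 4 = 68 (decimal)
Compute 68 × -59 = -4012
-4012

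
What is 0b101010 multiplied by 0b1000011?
Convert 0b101010 (binary) → 32 + 8 + 2 = 42 (decimal)
Convert 0b1000011 (binary) → 64 + 2 + 1 = 67 (decimal)
Compute 42 × 67 = 2814
2814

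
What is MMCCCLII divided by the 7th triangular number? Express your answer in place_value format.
Convert MMCCCLII (Roman numeral) → 1000 + 1000 + 100 + 100 + 100 + 50 + 1 + 1 = 2352 (decimal)
Convert the 7th triangular number (triangular index) → 7×8/2 = 28 (decimal)
Compute 2352 ÷ 28 = 84
Convert 84 (decimal) → 84 = 8×10 + 4 → 8 tens, 4 ones (place-value notation)
8 tens, 4 ones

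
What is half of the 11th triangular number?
The 11th triangular number = 11×12/2 = 66
Compute 66 ÷ 2 = 33
33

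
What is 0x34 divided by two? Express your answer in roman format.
Convert 0x34 (hexadecimal) → 3×16 + 4 = 52 (decimal)
Convert two (English words) → 2 (decimal)
Compute 52 ÷ 2 = 26
Convert 26 (decimal) → 26 = 10 + 10 + 5 + 1 → XXVI (Roman numeral)
XXVI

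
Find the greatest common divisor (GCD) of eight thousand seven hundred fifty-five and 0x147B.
Convert eight thousand seven hundred fifty-five (English words) → 8×1000 + 7×100 + 55 = 8755 (decimal)
Convert 0x147B (hexadecimal) → 1×4096 + 4×256 + 7×16 + 11 = 5243 (decimal)
Compute gcd(8755, 5243) = 1
1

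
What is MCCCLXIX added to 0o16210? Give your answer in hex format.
Convert MCCCLXIX (Roman numeral) → 1000 + 100 + 100 + 100 + 50 + 10 + 9 = 1369 (decimal)
Convert 0o16210 (octal) → 1×4096 + 6×512 + 2×64 + 1×8 = 7304 (decimal)
Compute 1369 + 7304 = 8673
Convert 8673 (decimal) → 8673 = 2×4096 + 1×256 + 14×16 + 1 → 0x21E1 (hexadecimal)
0x21E1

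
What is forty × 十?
Convert forty (English words) → 40 (decimal)
Convert 十 (Chinese numeral) → 1×10 = 10 (decimal)
Compute 40 × 10 = 400
400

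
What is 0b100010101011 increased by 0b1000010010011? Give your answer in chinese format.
Convert 0b100010101011 (binary) → 2048 + 128 + 32 + 8 + 2 + 1 = 2219 (decimal)
Convert 0b1000010010011 (binary) → 4096 + 128 + 16 + 2 + 1 = 4243 (decimal)
Compute 2219 + 4243 = 6462
Convert 6462 (decimal) → 6462 = 6×1000 + 4×100 + 6×10 + 2 → 六千四百六十二 (Chinese numeral)
六千四百六十二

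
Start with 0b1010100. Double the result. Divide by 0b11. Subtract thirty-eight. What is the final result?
Convert 0b1010100 (binary) → 64 + 16 + 4 = 84 (decimal)
Start: 84
84 × 2 = 168
Convert 0b11 (binary) → 2 + 1 = 3 (decimal)
168 ÷ 3 = 56
Convert thirty-eight (English words) → 38 (decimal)
56 - 38 = 18
18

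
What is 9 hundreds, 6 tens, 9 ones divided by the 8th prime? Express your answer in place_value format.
Convert 9 hundreds, 6 tens, 9 ones (place-value notation) → 9×100 + 6×10 + 9 = 969 (decimal)
Convert the 8th prime (prime index) → 19 (decimal)
Compute 969 ÷ 19 = 51
Convert 51 (decimal) → 51 = 5×10 + 1 → 5 tens, 1 one (place-value notation)
5 tens, 1 one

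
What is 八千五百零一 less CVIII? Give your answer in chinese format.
Convert 八千五百零一 (Chinese numeral) → 8×1000 + 5×100 + 1 = 8501 (decimal)
Convert CVIII (Roman numeral) → 100 + 5 + 1 + 1 + 1 = 108 (decimal)
Compute 8501 - 108 = 8393
Convert 8393 (decimal) → 8393 = 8×1000 + 3×100 + 9×10 + 3 → 八千三百九十三 (Chinese numeral)
八千三百九十三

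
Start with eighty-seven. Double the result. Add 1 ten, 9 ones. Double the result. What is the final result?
Convert eighty-seven (English words) → 87 (decimal)
Start: 87
87 × 2 = 174
Convert 1 ten, 9 ones (place-value notation) → 1×10 + 9 = 19 (decimal)
174 + 19 = 193
193 × 2 = 386
386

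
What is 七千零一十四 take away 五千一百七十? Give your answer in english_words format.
Convert 七千零一十四 (Chinese numeral) → 7×1000 + 1×10 + 4 = 7014 (decimal)
Convert 五千一百七十 (Chinese numeral) → 5×1000 + 1×100 + 7×10 = 5170 (decimal)
Compute 7014 - 5170 = 1844
Convert 1844 (decimal) → 1844 = 1×1000 + 8×100 + 44 → one thousand eight hundred forty-four (English words)
one thousand eight hundred forty-four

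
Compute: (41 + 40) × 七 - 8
Convert 七 (Chinese numeral) → 7 (decimal)
Expression in decimal: (41 + 40) × 7 - 8
Parentheses first: 41 + 40 = 81
Multiply: 81 × 7 = 567
Subtract: 567 - 8 = 559
559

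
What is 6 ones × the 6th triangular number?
Convert 6 ones (place-value notation) → 6 (decimal)
Convert the 6th triangular number (triangular index) → 6×7/2 = 21 (decimal)
Compute 6 × 21 = 126
126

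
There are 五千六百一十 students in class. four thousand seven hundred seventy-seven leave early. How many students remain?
Convert 五千六百一十 (Chinese numeral) → 5×1000 + 6×100 + 1×10 = 5610 (decimal)
Convert four thousand seven hundred seventy-seven (English words) → 4×1000 + 7×100 + 77 = 4777 (decimal)
Compute 5610 - 4777 = 833
833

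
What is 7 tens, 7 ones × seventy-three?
Convert 7 tens, 7 ones (place-value notation) → 7×10 + 7 = 77 (decimal)
Convert seventy-three (English words) → 73 (decimal)
Compute 77 × 73 = 5621
5621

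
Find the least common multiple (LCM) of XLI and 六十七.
Convert XLI (Roman numeral) → 40 + 1 = 41 (decimal)
Convert 六十七 (Chinese numeral) → 6×10 + 7 = 67 (decimal)
Compute lcm(41, 67) = 2747
2747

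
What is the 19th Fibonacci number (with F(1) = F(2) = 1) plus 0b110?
The 19th Fibonacci number (with F(1) = F(2) = 1) = 4181
Convert 0b110 (binary) → 4 + 2 = 6 (decimal)
Compute 4181 + 6 = 4187
4187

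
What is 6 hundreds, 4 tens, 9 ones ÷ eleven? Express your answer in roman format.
Convert 6 hundreds, 4 tens, 9 ones (place-value notation) → 6×100 + 4×10 + 9 = 649 (decimal)
Convert eleven (English words) → 11 (decimal)
Compute 649 ÷ 11 = 59
Convert 59 (decimal) → 59 = 50 + 9 → LIX (Roman numeral)
LIX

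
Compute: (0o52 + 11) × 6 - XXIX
Convert 0o52 (octal) → 5×8 + 2 = 42 (decimal)
Convert XXIX (Roman numeral) → 10 + 10 + 9 = 29 (decimal)
Expression in decimal: (42 + 11) × 6 - 29
Parentheses first: 42 + 11 = 53
Multiply: 53 × 6 = 318
Subtract: 318 - 29 = 289
289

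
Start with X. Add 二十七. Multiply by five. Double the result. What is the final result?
Convert X (Roman numeral) → 10 (decimal)
Start: 10
Convert 二十七 (Chinese numeral) → 2×10 + 7 = 27 (decimal)
10 + 27 = 37
Convert five (English words) → 5 (decimal)
37 × 5 = 185
185 × 2 = 370
370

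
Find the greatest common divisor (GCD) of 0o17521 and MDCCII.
Convert 0o17521 (octal) → 1×4096 + 7×512 + 5×64 + 2×8 + 1 = 8017 (decimal)
Convert MDCCII (Roman numeral) → 1000 + 500 + 100 + 100 + 1 + 1 = 1702 (decimal)
Compute gcd(8017, 1702) = 1
1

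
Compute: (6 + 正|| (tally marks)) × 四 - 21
Convert 正|| (tally marks) → 5 + 2 = 7 (decimal)
Convert 四 (Chinese numeral) → 4 (decimal)
Expression in decimal: (6 + 7) × 4 - 21
Parentheses first: 6 + 7 = 13
Multiply: 13 × 4 = 52
Subtract: 52 - 21 = 31
31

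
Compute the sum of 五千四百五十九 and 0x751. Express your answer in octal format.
Convert 五千四百五十九 (Chinese numeral) → 5×1000 + 4×100 + 5×10 + 9 = 5459 (decimal)
Convert 0x751 (hexadecimal) → 7×256 + 5×16 + 1 = 1873 (decimal)
Compute 5459 + 1873 = 7332
Convert 7332 (decimal) → 7332 = 1×4096 + 6×512 + 2×64 + 4×8 + 4 → 0o16244 (octal)
0o16244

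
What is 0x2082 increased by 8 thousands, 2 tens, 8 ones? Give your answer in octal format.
Convert 0x2082 (hexadecimal) → 2×4096 + 8×16 + 2 = 8322 (decimal)
Convert 8 thousands, 2 tens, 8 ones (place-value notation) → 8×1000 + 2×10 + 8 = 8028 (decimal)
Compute 8322 + 8028 = 16350
Convert 16350 (decimal) → 16350 = 3×4096 + 7×512 + 7×64 + 3×8 + 6 → 0o37736 (octal)
0o37736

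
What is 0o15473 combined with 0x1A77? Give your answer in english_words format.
Convert 0o15473 (octal) → 1×4096 + 5×512 + 4×64 + 7×8 + 3 = 6971 (decimal)
Convert 0x1A77 (hexadecimal) → 1×4096 + 10×256 + 7×16 + 7 = 6775 (decimal)
Compute 6971 + 6775 = 13746
Convert 13746 (decimal) → 13746 = 13×1000 + 7×100 + 46 → thirteen thousand seven hundred forty-six (English words)
thirteen thousand seven hundred forty-six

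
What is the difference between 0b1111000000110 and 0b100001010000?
Convert 0b1111000000110 (binary) → 4096 + 2048 + 1024 + 512 + 4 + 2 = 7686 (decimal)
Convert 0b100001010000 (binary) → 2048 + 64 + 16 = 2128 (decimal)
Difference: |7686 - 2128| = 5558
5558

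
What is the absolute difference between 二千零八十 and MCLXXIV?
Convert 二千零八十 (Chinese numeral) → 2×1000 + 8×10 = 2080 (decimal)
Convert MCLXXIV (Roman numeral) → 1000 + 100 + 50 + 10 + 10 + 4 = 1174 (decimal)
Compute |2080 - 1174| = 906
906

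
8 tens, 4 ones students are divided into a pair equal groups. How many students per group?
Convert 8 tens, 4 ones (place-value notation) → 8×10 + 4 = 84 (decimal)
Convert a pair (colloquial) → 2 (decimal)
Compute 84 ÷ 2 = 42
42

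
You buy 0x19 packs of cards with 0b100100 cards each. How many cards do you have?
Convert 0b100100 (binary) → 32 + 4 = 36 (decimal)
Convert 0x19 (hexadecimal) → 1×16 + 9 = 25 (decimal)
Compute 36 × 25 = 900
900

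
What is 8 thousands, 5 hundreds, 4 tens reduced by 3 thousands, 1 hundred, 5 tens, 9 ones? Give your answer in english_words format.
Convert 8 thousands, 5 hundreds, 4 tens (place-value notation) → 8×1000 + 5×100 + 4×10 = 8540 (decimal)
Convert 3 thousands, 1 hundred, 5 tens, 9 ones (place-value notation) → 3×1000 + 1×100 + 5×10 + 9 = 3159 (decimal)
Compute 8540 - 3159 = 5381
Convert 5381 (decimal) → 5381 = 5×1000 + 3×100 + 81 → five thousand three hundred eighty-one (English words)
five thousand three hundred eighty-one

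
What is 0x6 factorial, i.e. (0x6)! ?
Convert 0x6 (hexadecimal) → 6 (decimal)
Compute 6! = 720
720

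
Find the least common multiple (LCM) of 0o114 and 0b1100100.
Convert 0o114 (octal) → 1×64 + 1×8 + 4 = 76 (decimal)
Convert 0b1100100 (binary) → 64 + 32 + 4 = 100 (decimal)
Compute lcm(76, 100) = 1900
1900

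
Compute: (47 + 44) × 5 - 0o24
Convert 0o24 (octal) → 2×8 + 4 = 20 (decimal)
Expression in decimal: (47 + 44) × 5 - 20
Parentheses first: 47 + 44 = 91
Multiply: 91 × 5 = 455
Subtract: 455 - 20 = 435
435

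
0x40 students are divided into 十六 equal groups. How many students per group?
Convert 0x40 (hexadecimal) → 4×16 = 64 (decimal)
Convert 十六 (Chinese numeral) → 1×10 + 6 = 16 (decimal)
Compute 64 ÷ 16 = 4
4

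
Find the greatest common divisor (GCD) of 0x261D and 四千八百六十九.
Convert 0x261D (hexadecimal) → 2×4096 + 6×256 + 1×16 + 13 = 9757 (decimal)
Convert 四千八百六十九 (Chinese numeral) → 4×1000 + 8×100 + 6×10 + 9 = 4869 (decimal)
Compute gcd(9757, 4869) = 1
1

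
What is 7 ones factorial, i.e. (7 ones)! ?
Convert 7 ones (place-value notation) → 7 (decimal)
Compute 7! = 5040
5040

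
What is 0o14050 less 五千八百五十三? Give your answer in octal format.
Convert 0o14050 (octal) → 1×4096 + 4×512 + 5×8 = 6184 (decimal)
Convert 五千八百五十三 (Chinese numeral) → 5×1000 + 8×100 + 5×10 + 3 = 5853 (decimal)
Compute 6184 - 5853 = 331
Convert 331 (decimal) → 331 = 5×64 + 1×8 + 3 → 0o513 (octal)
0o513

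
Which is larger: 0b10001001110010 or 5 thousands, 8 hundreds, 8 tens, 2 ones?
Convert 0b10001001110010 (binary) → 8192 + 512 + 64 + 32 + 16 + 2 = 8818 (decimal)
Convert 5 thousands, 8 hundreds, 8 tens, 2 ones (place-value notation) → 5×1000 + 8×100 + 8×10 + 2 = 5882 (decimal)
Compare 8818 vs 5882: larger = 8818
8818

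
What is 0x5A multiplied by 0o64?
Convert 0x5A (hexadecimal) → 5×16 + 10 = 90 (decimal)
Convert 0o64 (octal) → 6×8 + 4 = 52 (decimal)
Compute 90 × 52 = 4680
4680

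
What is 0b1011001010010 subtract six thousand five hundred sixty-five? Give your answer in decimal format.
Convert 0b1011001010010 (binary) → 4096 + 1024 + 512 + 64 + 16 + 2 = 5714 (decimal)
Convert six thousand five hundred sixty-five (English words) → 6×1000 + 5×100 + 65 = 6565 (decimal)
Compute 5714 - 6565 = -851
-851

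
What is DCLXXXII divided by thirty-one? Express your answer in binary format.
Convert DCLXXXII (Roman numeral) → 500 + 100 + 50 + 10 + 10 + 10 + 1 + 1 = 682 (decimal)
Convert thirty-one (English words) → 31 (decimal)
Compute 682 ÷ 31 = 22
Convert 22 (decimal) → 22 = 16 + 4 + 2 → 0b10110 (binary)
0b10110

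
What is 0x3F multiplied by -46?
Convert 0x3F (hexadecimal) → 3×16 + 15 = 63 (decimal)
Compute 63 × -46 = -2898
-2898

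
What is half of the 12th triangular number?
The 12th triangular number = 12×13/2 = 78
Compute 78 ÷ 2 = 39
39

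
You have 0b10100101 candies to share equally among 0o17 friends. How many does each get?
Convert 0b10100101 (binary) → 128 + 32 + 4 + 1 = 165 (decimal)
Convert 0o17 (octal) → 1×8 + 7 = 15 (decimal)
Compute 165 ÷ 15 = 11
11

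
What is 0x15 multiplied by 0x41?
Convert 0x15 (hexadecimal) → 1×16 + 5 = 21 (decimal)
Convert 0x41 (hexadecimal) → 4×16 + 1 = 65 (decimal)
Compute 21 × 65 = 1365
1365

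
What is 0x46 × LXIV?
Convert 0x46 (hexadecimal) → 4×16 + 6 = 70 (decimal)
Convert LXIV (Roman numeral) → 50 + 10 + 4 = 64 (decimal)
Compute 70 × 64 = 4480
4480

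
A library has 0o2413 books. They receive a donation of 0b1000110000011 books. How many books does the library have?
Convert 0o2413 (octal) → 2×512 + 4×64 + 1×8 + 3 = 1291 (decimal)
Convert 0b1000110000011 (binary) → 4096 + 256 + 128 + 2 + 1 = 4483 (decimal)
Compute 1291 + 4483 = 5774
5774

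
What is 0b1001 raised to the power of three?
Convert 0b1001 (binary) → 8 + 1 = 9 (decimal)
Convert three (English words) → 3 (decimal)
Compute 9 ^ 3 = 729
729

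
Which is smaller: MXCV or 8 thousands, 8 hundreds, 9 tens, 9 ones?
Convert MXCV (Roman numeral) → 1000 + 90 + 5 = 1095 (decimal)
Convert 8 thousands, 8 hundreds, 9 tens, 9 ones (place-value notation) → 8×1000 + 8×100 + 9×10 + 9 = 8899 (decimal)
Compare 1095 vs 8899: smaller = 1095
1095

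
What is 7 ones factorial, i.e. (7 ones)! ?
Convert 7 ones (place-value notation) → 7 (decimal)
Compute 7! = 5040
5040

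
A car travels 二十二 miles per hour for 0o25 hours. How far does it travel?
Convert 二十二 (Chinese numeral) → 2×10 + 2 = 22 (decimal)
Convert 0o25 (octal) → 2×8 + 5 = 21 (decimal)
Compute 22 × 21 = 462
462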